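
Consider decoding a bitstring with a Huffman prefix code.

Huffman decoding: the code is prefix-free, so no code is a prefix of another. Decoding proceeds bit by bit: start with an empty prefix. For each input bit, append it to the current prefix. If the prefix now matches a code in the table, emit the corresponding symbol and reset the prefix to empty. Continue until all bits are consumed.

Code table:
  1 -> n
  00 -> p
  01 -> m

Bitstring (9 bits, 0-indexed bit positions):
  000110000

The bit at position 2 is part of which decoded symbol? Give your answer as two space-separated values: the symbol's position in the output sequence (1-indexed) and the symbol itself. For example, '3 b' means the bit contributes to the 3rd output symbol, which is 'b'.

Bit 0: prefix='0' (no match yet)
Bit 1: prefix='00' -> emit 'p', reset
Bit 2: prefix='0' (no match yet)
Bit 3: prefix='01' -> emit 'm', reset
Bit 4: prefix='1' -> emit 'n', reset
Bit 5: prefix='0' (no match yet)
Bit 6: prefix='00' -> emit 'p', reset

Answer: 2 m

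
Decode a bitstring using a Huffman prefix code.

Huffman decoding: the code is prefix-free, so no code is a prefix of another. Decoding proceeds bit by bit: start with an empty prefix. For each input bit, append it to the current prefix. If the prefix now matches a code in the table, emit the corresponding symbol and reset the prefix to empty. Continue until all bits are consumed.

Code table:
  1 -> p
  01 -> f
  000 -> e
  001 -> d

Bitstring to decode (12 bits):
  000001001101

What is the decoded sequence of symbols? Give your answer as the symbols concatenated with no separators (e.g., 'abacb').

Bit 0: prefix='0' (no match yet)
Bit 1: prefix='00' (no match yet)
Bit 2: prefix='000' -> emit 'e', reset
Bit 3: prefix='0' (no match yet)
Bit 4: prefix='00' (no match yet)
Bit 5: prefix='001' -> emit 'd', reset
Bit 6: prefix='0' (no match yet)
Bit 7: prefix='00' (no match yet)
Bit 8: prefix='001' -> emit 'd', reset
Bit 9: prefix='1' -> emit 'p', reset
Bit 10: prefix='0' (no match yet)
Bit 11: prefix='01' -> emit 'f', reset

Answer: eddpf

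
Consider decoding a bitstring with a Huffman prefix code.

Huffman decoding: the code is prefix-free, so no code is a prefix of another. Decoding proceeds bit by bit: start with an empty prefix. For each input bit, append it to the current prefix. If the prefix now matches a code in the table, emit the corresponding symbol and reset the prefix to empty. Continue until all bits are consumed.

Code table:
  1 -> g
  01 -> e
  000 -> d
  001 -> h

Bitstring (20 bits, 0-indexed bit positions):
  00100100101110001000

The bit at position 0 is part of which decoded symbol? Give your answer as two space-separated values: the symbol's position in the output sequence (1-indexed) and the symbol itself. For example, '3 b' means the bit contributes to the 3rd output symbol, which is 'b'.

Answer: 1 h

Derivation:
Bit 0: prefix='0' (no match yet)
Bit 1: prefix='00' (no match yet)
Bit 2: prefix='001' -> emit 'h', reset
Bit 3: prefix='0' (no match yet)
Bit 4: prefix='00' (no match yet)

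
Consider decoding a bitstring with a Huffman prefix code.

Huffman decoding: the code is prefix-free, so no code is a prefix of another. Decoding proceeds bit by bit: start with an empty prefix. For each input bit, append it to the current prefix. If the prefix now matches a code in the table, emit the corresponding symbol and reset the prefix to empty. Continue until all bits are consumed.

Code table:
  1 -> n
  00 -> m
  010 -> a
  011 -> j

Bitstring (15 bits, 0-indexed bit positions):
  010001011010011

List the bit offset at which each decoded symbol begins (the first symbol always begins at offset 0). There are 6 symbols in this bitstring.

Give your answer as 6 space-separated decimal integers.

Bit 0: prefix='0' (no match yet)
Bit 1: prefix='01' (no match yet)
Bit 2: prefix='010' -> emit 'a', reset
Bit 3: prefix='0' (no match yet)
Bit 4: prefix='00' -> emit 'm', reset
Bit 5: prefix='1' -> emit 'n', reset
Bit 6: prefix='0' (no match yet)
Bit 7: prefix='01' (no match yet)
Bit 8: prefix='011' -> emit 'j', reset
Bit 9: prefix='0' (no match yet)
Bit 10: prefix='01' (no match yet)
Bit 11: prefix='010' -> emit 'a', reset
Bit 12: prefix='0' (no match yet)
Bit 13: prefix='01' (no match yet)
Bit 14: prefix='011' -> emit 'j', reset

Answer: 0 3 5 6 9 12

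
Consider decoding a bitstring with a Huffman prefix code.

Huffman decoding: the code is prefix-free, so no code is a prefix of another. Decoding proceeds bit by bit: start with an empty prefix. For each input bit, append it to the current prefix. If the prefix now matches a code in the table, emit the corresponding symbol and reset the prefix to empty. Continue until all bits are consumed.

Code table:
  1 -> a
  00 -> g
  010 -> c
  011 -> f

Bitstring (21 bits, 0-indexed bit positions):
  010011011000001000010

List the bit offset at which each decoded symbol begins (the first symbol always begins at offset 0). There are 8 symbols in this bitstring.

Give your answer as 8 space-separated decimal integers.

Bit 0: prefix='0' (no match yet)
Bit 1: prefix='01' (no match yet)
Bit 2: prefix='010' -> emit 'c', reset
Bit 3: prefix='0' (no match yet)
Bit 4: prefix='01' (no match yet)
Bit 5: prefix='011' -> emit 'f', reset
Bit 6: prefix='0' (no match yet)
Bit 7: prefix='01' (no match yet)
Bit 8: prefix='011' -> emit 'f', reset
Bit 9: prefix='0' (no match yet)
Bit 10: prefix='00' -> emit 'g', reset
Bit 11: prefix='0' (no match yet)
Bit 12: prefix='00' -> emit 'g', reset
Bit 13: prefix='0' (no match yet)
Bit 14: prefix='01' (no match yet)
Bit 15: prefix='010' -> emit 'c', reset
Bit 16: prefix='0' (no match yet)
Bit 17: prefix='00' -> emit 'g', reset
Bit 18: prefix='0' (no match yet)
Bit 19: prefix='01' (no match yet)
Bit 20: prefix='010' -> emit 'c', reset

Answer: 0 3 6 9 11 13 16 18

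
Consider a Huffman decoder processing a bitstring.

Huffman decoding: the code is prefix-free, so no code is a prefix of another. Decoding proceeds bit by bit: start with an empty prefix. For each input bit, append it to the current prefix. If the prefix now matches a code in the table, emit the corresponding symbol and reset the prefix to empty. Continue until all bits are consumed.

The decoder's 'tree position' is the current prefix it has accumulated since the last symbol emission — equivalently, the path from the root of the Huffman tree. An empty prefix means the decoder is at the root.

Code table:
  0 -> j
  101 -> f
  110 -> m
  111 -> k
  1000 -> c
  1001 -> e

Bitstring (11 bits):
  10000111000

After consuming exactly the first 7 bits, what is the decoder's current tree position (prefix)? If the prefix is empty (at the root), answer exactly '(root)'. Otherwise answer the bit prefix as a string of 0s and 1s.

Bit 0: prefix='1' (no match yet)
Bit 1: prefix='10' (no match yet)
Bit 2: prefix='100' (no match yet)
Bit 3: prefix='1000' -> emit 'c', reset
Bit 4: prefix='0' -> emit 'j', reset
Bit 5: prefix='1' (no match yet)
Bit 6: prefix='11' (no match yet)

Answer: 11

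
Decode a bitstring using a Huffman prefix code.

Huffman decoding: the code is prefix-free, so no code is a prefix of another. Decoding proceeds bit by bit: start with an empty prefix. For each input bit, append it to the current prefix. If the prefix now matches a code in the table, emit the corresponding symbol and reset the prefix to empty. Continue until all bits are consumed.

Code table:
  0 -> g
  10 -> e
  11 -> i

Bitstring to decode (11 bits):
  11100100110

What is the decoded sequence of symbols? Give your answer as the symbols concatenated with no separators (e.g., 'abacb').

Bit 0: prefix='1' (no match yet)
Bit 1: prefix='11' -> emit 'i', reset
Bit 2: prefix='1' (no match yet)
Bit 3: prefix='10' -> emit 'e', reset
Bit 4: prefix='0' -> emit 'g', reset
Bit 5: prefix='1' (no match yet)
Bit 6: prefix='10' -> emit 'e', reset
Bit 7: prefix='0' -> emit 'g', reset
Bit 8: prefix='1' (no match yet)
Bit 9: prefix='11' -> emit 'i', reset
Bit 10: prefix='0' -> emit 'g', reset

Answer: iegegig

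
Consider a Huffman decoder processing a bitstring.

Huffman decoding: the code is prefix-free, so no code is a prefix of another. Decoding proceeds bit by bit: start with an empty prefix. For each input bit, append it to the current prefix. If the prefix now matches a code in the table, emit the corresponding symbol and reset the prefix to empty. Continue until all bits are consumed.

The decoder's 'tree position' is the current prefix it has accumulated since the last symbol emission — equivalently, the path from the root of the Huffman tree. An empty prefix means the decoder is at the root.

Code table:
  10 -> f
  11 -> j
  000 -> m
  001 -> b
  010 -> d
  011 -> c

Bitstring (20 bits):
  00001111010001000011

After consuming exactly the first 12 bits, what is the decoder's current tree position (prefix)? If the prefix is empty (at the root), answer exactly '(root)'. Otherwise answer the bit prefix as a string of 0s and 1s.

Answer: 0

Derivation:
Bit 0: prefix='0' (no match yet)
Bit 1: prefix='00' (no match yet)
Bit 2: prefix='000' -> emit 'm', reset
Bit 3: prefix='0' (no match yet)
Bit 4: prefix='01' (no match yet)
Bit 5: prefix='011' -> emit 'c', reset
Bit 6: prefix='1' (no match yet)
Bit 7: prefix='11' -> emit 'j', reset
Bit 8: prefix='0' (no match yet)
Bit 9: prefix='01' (no match yet)
Bit 10: prefix='010' -> emit 'd', reset
Bit 11: prefix='0' (no match yet)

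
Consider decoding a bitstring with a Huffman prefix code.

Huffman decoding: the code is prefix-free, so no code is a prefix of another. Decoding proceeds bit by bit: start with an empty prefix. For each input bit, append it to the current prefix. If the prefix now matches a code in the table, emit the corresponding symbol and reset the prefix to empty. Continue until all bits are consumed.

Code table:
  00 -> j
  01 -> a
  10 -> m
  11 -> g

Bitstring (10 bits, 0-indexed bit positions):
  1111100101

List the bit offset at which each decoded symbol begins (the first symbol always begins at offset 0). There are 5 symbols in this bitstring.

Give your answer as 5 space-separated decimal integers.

Answer: 0 2 4 6 8

Derivation:
Bit 0: prefix='1' (no match yet)
Bit 1: prefix='11' -> emit 'g', reset
Bit 2: prefix='1' (no match yet)
Bit 3: prefix='11' -> emit 'g', reset
Bit 4: prefix='1' (no match yet)
Bit 5: prefix='10' -> emit 'm', reset
Bit 6: prefix='0' (no match yet)
Bit 7: prefix='01' -> emit 'a', reset
Bit 8: prefix='0' (no match yet)
Bit 9: prefix='01' -> emit 'a', reset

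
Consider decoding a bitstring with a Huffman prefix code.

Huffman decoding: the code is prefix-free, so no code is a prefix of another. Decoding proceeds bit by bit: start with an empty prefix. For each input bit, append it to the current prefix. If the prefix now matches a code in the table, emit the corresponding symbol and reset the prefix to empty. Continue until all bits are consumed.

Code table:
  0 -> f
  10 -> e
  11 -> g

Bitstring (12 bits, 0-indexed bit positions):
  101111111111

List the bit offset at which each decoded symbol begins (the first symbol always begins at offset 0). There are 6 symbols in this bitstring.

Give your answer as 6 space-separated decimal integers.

Answer: 0 2 4 6 8 10

Derivation:
Bit 0: prefix='1' (no match yet)
Bit 1: prefix='10' -> emit 'e', reset
Bit 2: prefix='1' (no match yet)
Bit 3: prefix='11' -> emit 'g', reset
Bit 4: prefix='1' (no match yet)
Bit 5: prefix='11' -> emit 'g', reset
Bit 6: prefix='1' (no match yet)
Bit 7: prefix='11' -> emit 'g', reset
Bit 8: prefix='1' (no match yet)
Bit 9: prefix='11' -> emit 'g', reset
Bit 10: prefix='1' (no match yet)
Bit 11: prefix='11' -> emit 'g', reset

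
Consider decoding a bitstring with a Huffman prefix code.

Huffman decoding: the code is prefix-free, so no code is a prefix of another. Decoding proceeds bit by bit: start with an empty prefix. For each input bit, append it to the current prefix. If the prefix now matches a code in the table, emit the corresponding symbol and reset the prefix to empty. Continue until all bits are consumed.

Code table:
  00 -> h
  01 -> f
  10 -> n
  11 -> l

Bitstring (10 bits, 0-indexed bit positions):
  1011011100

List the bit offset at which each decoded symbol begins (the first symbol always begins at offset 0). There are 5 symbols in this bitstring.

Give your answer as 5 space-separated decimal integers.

Answer: 0 2 4 6 8

Derivation:
Bit 0: prefix='1' (no match yet)
Bit 1: prefix='10' -> emit 'n', reset
Bit 2: prefix='1' (no match yet)
Bit 3: prefix='11' -> emit 'l', reset
Bit 4: prefix='0' (no match yet)
Bit 5: prefix='01' -> emit 'f', reset
Bit 6: prefix='1' (no match yet)
Bit 7: prefix='11' -> emit 'l', reset
Bit 8: prefix='0' (no match yet)
Bit 9: prefix='00' -> emit 'h', reset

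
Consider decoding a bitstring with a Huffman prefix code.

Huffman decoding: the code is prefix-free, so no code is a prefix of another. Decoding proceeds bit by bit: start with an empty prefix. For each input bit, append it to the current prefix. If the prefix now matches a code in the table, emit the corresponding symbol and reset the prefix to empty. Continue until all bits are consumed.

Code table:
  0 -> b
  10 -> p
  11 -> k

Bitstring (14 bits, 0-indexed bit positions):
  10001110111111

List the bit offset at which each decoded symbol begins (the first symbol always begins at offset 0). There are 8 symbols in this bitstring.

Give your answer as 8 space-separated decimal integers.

Answer: 0 2 3 4 6 8 10 12

Derivation:
Bit 0: prefix='1' (no match yet)
Bit 1: prefix='10' -> emit 'p', reset
Bit 2: prefix='0' -> emit 'b', reset
Bit 3: prefix='0' -> emit 'b', reset
Bit 4: prefix='1' (no match yet)
Bit 5: prefix='11' -> emit 'k', reset
Bit 6: prefix='1' (no match yet)
Bit 7: prefix='10' -> emit 'p', reset
Bit 8: prefix='1' (no match yet)
Bit 9: prefix='11' -> emit 'k', reset
Bit 10: prefix='1' (no match yet)
Bit 11: prefix='11' -> emit 'k', reset
Bit 12: prefix='1' (no match yet)
Bit 13: prefix='11' -> emit 'k', reset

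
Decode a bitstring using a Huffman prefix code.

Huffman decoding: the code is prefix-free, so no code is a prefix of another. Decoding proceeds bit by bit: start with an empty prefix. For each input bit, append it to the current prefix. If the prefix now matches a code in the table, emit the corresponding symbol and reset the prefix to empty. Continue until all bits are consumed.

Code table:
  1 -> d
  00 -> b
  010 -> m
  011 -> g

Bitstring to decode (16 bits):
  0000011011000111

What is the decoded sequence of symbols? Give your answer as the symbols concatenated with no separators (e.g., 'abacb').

Bit 0: prefix='0' (no match yet)
Bit 1: prefix='00' -> emit 'b', reset
Bit 2: prefix='0' (no match yet)
Bit 3: prefix='00' -> emit 'b', reset
Bit 4: prefix='0' (no match yet)
Bit 5: prefix='01' (no match yet)
Bit 6: prefix='011' -> emit 'g', reset
Bit 7: prefix='0' (no match yet)
Bit 8: prefix='01' (no match yet)
Bit 9: prefix='011' -> emit 'g', reset
Bit 10: prefix='0' (no match yet)
Bit 11: prefix='00' -> emit 'b', reset
Bit 12: prefix='0' (no match yet)
Bit 13: prefix='01' (no match yet)
Bit 14: prefix='011' -> emit 'g', reset
Bit 15: prefix='1' -> emit 'd', reset

Answer: bbggbgd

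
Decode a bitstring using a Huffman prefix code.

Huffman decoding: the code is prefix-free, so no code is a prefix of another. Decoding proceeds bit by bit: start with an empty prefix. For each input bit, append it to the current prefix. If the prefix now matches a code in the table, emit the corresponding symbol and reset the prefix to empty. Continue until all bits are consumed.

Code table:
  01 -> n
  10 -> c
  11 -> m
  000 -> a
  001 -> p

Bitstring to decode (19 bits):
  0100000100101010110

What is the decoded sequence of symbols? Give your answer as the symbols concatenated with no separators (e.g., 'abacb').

Bit 0: prefix='0' (no match yet)
Bit 1: prefix='01' -> emit 'n', reset
Bit 2: prefix='0' (no match yet)
Bit 3: prefix='00' (no match yet)
Bit 4: prefix='000' -> emit 'a', reset
Bit 5: prefix='0' (no match yet)
Bit 6: prefix='00' (no match yet)
Bit 7: prefix='001' -> emit 'p', reset
Bit 8: prefix='0' (no match yet)
Bit 9: prefix='00' (no match yet)
Bit 10: prefix='001' -> emit 'p', reset
Bit 11: prefix='0' (no match yet)
Bit 12: prefix='01' -> emit 'n', reset
Bit 13: prefix='0' (no match yet)
Bit 14: prefix='01' -> emit 'n', reset
Bit 15: prefix='0' (no match yet)
Bit 16: prefix='01' -> emit 'n', reset
Bit 17: prefix='1' (no match yet)
Bit 18: prefix='10' -> emit 'c', reset

Answer: nappnnnc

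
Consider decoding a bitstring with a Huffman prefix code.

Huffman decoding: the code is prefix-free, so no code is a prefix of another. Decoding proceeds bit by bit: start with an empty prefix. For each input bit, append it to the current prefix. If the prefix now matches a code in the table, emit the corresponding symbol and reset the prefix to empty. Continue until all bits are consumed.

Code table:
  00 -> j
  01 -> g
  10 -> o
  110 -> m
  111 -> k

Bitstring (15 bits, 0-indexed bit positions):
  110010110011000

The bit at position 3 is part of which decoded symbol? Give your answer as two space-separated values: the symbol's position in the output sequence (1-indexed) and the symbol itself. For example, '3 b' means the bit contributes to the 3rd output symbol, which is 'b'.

Bit 0: prefix='1' (no match yet)
Bit 1: prefix='11' (no match yet)
Bit 2: prefix='110' -> emit 'm', reset
Bit 3: prefix='0' (no match yet)
Bit 4: prefix='01' -> emit 'g', reset
Bit 5: prefix='0' (no match yet)
Bit 6: prefix='01' -> emit 'g', reset
Bit 7: prefix='1' (no match yet)

Answer: 2 g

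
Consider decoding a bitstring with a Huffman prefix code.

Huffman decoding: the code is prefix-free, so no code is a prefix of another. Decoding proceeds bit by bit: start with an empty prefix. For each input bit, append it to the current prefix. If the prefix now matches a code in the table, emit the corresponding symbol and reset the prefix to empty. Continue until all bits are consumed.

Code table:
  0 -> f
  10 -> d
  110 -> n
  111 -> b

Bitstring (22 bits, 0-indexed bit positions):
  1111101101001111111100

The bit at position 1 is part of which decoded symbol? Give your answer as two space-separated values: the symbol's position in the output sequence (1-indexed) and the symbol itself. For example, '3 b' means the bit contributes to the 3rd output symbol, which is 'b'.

Answer: 1 b

Derivation:
Bit 0: prefix='1' (no match yet)
Bit 1: prefix='11' (no match yet)
Bit 2: prefix='111' -> emit 'b', reset
Bit 3: prefix='1' (no match yet)
Bit 4: prefix='11' (no match yet)
Bit 5: prefix='110' -> emit 'n', reset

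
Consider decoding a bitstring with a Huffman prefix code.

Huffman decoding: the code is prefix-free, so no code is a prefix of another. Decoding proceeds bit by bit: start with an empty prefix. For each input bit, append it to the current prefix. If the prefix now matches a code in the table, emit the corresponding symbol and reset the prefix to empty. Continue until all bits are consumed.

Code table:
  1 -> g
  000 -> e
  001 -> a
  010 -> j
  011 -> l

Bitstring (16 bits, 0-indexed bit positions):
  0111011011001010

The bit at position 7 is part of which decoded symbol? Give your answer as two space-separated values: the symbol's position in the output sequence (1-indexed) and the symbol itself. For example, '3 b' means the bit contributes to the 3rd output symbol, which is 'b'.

Answer: 4 l

Derivation:
Bit 0: prefix='0' (no match yet)
Bit 1: prefix='01' (no match yet)
Bit 2: prefix='011' -> emit 'l', reset
Bit 3: prefix='1' -> emit 'g', reset
Bit 4: prefix='0' (no match yet)
Bit 5: prefix='01' (no match yet)
Bit 6: prefix='011' -> emit 'l', reset
Bit 7: prefix='0' (no match yet)
Bit 8: prefix='01' (no match yet)
Bit 9: prefix='011' -> emit 'l', reset
Bit 10: prefix='0' (no match yet)
Bit 11: prefix='00' (no match yet)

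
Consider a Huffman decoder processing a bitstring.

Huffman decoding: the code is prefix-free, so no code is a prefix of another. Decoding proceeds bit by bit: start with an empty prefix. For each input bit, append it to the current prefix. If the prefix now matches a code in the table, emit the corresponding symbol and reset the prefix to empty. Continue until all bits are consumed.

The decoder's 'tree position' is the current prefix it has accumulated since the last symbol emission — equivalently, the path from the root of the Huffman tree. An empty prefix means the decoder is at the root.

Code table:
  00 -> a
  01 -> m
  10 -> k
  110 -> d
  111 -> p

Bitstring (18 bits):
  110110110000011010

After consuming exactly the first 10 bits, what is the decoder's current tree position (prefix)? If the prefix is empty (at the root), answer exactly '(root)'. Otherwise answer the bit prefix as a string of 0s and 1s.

Bit 0: prefix='1' (no match yet)
Bit 1: prefix='11' (no match yet)
Bit 2: prefix='110' -> emit 'd', reset
Bit 3: prefix='1' (no match yet)
Bit 4: prefix='11' (no match yet)
Bit 5: prefix='110' -> emit 'd', reset
Bit 6: prefix='1' (no match yet)
Bit 7: prefix='11' (no match yet)
Bit 8: prefix='110' -> emit 'd', reset
Bit 9: prefix='0' (no match yet)

Answer: 0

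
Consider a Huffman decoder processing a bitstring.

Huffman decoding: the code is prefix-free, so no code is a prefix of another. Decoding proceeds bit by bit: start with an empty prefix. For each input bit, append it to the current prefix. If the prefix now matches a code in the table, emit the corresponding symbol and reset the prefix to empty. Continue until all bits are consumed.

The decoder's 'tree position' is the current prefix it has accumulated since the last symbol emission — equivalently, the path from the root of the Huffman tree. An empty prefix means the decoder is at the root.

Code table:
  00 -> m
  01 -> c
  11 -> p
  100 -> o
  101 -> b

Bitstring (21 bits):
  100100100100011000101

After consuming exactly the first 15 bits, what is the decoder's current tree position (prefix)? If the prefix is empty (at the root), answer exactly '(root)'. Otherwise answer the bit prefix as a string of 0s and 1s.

Bit 0: prefix='1' (no match yet)
Bit 1: prefix='10' (no match yet)
Bit 2: prefix='100' -> emit 'o', reset
Bit 3: prefix='1' (no match yet)
Bit 4: prefix='10' (no match yet)
Bit 5: prefix='100' -> emit 'o', reset
Bit 6: prefix='1' (no match yet)
Bit 7: prefix='10' (no match yet)
Bit 8: prefix='100' -> emit 'o', reset
Bit 9: prefix='1' (no match yet)
Bit 10: prefix='10' (no match yet)
Bit 11: prefix='100' -> emit 'o', reset
Bit 12: prefix='0' (no match yet)
Bit 13: prefix='01' -> emit 'c', reset
Bit 14: prefix='1' (no match yet)

Answer: 1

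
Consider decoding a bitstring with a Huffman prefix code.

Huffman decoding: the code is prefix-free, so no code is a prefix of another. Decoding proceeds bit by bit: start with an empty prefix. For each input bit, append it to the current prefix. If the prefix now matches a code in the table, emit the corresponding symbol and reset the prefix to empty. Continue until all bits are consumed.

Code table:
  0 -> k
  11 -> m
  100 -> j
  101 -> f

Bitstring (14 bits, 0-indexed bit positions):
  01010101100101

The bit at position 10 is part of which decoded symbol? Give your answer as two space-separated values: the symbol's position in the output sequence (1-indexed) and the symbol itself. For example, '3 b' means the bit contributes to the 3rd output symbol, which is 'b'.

Bit 0: prefix='0' -> emit 'k', reset
Bit 1: prefix='1' (no match yet)
Bit 2: prefix='10' (no match yet)
Bit 3: prefix='101' -> emit 'f', reset
Bit 4: prefix='0' -> emit 'k', reset
Bit 5: prefix='1' (no match yet)
Bit 6: prefix='10' (no match yet)
Bit 7: prefix='101' -> emit 'f', reset
Bit 8: prefix='1' (no match yet)
Bit 9: prefix='10' (no match yet)
Bit 10: prefix='100' -> emit 'j', reset
Bit 11: prefix='1' (no match yet)
Bit 12: prefix='10' (no match yet)
Bit 13: prefix='101' -> emit 'f', reset

Answer: 5 j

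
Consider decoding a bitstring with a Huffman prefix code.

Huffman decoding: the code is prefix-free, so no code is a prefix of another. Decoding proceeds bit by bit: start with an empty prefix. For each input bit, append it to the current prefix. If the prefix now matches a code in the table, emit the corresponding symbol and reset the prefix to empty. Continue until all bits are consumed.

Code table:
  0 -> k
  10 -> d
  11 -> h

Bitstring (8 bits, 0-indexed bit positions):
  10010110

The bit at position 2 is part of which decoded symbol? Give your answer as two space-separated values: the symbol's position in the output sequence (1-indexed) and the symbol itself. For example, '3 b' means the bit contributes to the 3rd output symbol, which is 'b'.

Answer: 2 k

Derivation:
Bit 0: prefix='1' (no match yet)
Bit 1: prefix='10' -> emit 'd', reset
Bit 2: prefix='0' -> emit 'k', reset
Bit 3: prefix='1' (no match yet)
Bit 4: prefix='10' -> emit 'd', reset
Bit 5: prefix='1' (no match yet)
Bit 6: prefix='11' -> emit 'h', reset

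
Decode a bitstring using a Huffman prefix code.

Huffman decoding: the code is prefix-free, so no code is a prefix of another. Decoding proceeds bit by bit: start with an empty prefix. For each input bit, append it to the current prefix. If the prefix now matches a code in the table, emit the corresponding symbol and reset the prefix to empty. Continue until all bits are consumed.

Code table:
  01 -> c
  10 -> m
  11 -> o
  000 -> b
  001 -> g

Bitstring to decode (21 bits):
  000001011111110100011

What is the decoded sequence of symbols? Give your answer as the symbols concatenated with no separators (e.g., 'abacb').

Bit 0: prefix='0' (no match yet)
Bit 1: prefix='00' (no match yet)
Bit 2: prefix='000' -> emit 'b', reset
Bit 3: prefix='0' (no match yet)
Bit 4: prefix='00' (no match yet)
Bit 5: prefix='001' -> emit 'g', reset
Bit 6: prefix='0' (no match yet)
Bit 7: prefix='01' -> emit 'c', reset
Bit 8: prefix='1' (no match yet)
Bit 9: prefix='11' -> emit 'o', reset
Bit 10: prefix='1' (no match yet)
Bit 11: prefix='11' -> emit 'o', reset
Bit 12: prefix='1' (no match yet)
Bit 13: prefix='11' -> emit 'o', reset
Bit 14: prefix='0' (no match yet)
Bit 15: prefix='01' -> emit 'c', reset
Bit 16: prefix='0' (no match yet)
Bit 17: prefix='00' (no match yet)
Bit 18: prefix='000' -> emit 'b', reset
Bit 19: prefix='1' (no match yet)
Bit 20: prefix='11' -> emit 'o', reset

Answer: bgcooocbo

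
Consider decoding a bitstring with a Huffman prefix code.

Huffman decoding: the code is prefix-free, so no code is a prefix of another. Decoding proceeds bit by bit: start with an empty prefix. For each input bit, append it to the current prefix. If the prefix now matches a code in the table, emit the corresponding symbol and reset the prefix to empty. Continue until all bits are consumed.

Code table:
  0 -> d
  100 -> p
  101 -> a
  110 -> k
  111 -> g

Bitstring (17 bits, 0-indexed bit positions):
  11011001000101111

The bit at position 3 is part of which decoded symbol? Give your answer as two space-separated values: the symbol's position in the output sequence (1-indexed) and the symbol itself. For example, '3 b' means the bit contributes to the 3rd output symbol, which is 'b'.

Answer: 2 k

Derivation:
Bit 0: prefix='1' (no match yet)
Bit 1: prefix='11' (no match yet)
Bit 2: prefix='110' -> emit 'k', reset
Bit 3: prefix='1' (no match yet)
Bit 4: prefix='11' (no match yet)
Bit 5: prefix='110' -> emit 'k', reset
Bit 6: prefix='0' -> emit 'd', reset
Bit 7: prefix='1' (no match yet)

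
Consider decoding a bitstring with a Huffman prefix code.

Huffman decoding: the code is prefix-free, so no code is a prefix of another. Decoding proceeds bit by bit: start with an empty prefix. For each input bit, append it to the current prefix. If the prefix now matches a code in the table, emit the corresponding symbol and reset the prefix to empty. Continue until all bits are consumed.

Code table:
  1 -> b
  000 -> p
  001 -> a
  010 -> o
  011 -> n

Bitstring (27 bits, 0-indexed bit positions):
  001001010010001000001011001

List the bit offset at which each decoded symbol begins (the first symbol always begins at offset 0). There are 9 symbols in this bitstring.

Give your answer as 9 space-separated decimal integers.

Answer: 0 3 6 9 12 15 18 21 24

Derivation:
Bit 0: prefix='0' (no match yet)
Bit 1: prefix='00' (no match yet)
Bit 2: prefix='001' -> emit 'a', reset
Bit 3: prefix='0' (no match yet)
Bit 4: prefix='00' (no match yet)
Bit 5: prefix='001' -> emit 'a', reset
Bit 6: prefix='0' (no match yet)
Bit 7: prefix='01' (no match yet)
Bit 8: prefix='010' -> emit 'o', reset
Bit 9: prefix='0' (no match yet)
Bit 10: prefix='01' (no match yet)
Bit 11: prefix='010' -> emit 'o', reset
Bit 12: prefix='0' (no match yet)
Bit 13: prefix='00' (no match yet)
Bit 14: prefix='001' -> emit 'a', reset
Bit 15: prefix='0' (no match yet)
Bit 16: prefix='00' (no match yet)
Bit 17: prefix='000' -> emit 'p', reset
Bit 18: prefix='0' (no match yet)
Bit 19: prefix='00' (no match yet)
Bit 20: prefix='001' -> emit 'a', reset
Bit 21: prefix='0' (no match yet)
Bit 22: prefix='01' (no match yet)
Bit 23: prefix='011' -> emit 'n', reset
Bit 24: prefix='0' (no match yet)
Bit 25: prefix='00' (no match yet)
Bit 26: prefix='001' -> emit 'a', reset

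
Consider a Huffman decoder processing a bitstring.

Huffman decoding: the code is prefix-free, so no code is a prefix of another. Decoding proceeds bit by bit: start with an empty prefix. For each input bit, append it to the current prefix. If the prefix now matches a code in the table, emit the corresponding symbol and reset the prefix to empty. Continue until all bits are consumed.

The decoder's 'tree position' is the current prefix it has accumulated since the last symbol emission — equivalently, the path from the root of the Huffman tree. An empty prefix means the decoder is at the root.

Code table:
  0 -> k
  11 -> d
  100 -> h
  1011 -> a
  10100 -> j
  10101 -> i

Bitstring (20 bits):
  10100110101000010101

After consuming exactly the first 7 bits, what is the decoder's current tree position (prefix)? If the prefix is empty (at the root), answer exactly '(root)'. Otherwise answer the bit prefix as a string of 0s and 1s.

Bit 0: prefix='1' (no match yet)
Bit 1: prefix='10' (no match yet)
Bit 2: prefix='101' (no match yet)
Bit 3: prefix='1010' (no match yet)
Bit 4: prefix='10100' -> emit 'j', reset
Bit 5: prefix='1' (no match yet)
Bit 6: prefix='11' -> emit 'd', reset

Answer: (root)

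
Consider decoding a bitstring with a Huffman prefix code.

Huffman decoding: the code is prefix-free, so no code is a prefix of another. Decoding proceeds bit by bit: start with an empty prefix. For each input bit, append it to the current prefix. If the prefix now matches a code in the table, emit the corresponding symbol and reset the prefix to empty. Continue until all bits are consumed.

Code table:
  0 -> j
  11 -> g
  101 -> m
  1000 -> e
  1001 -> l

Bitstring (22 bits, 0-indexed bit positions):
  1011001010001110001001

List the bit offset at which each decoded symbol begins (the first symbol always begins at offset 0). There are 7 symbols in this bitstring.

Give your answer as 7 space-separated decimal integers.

Answer: 0 3 7 8 12 14 18

Derivation:
Bit 0: prefix='1' (no match yet)
Bit 1: prefix='10' (no match yet)
Bit 2: prefix='101' -> emit 'm', reset
Bit 3: prefix='1' (no match yet)
Bit 4: prefix='10' (no match yet)
Bit 5: prefix='100' (no match yet)
Bit 6: prefix='1001' -> emit 'l', reset
Bit 7: prefix='0' -> emit 'j', reset
Bit 8: prefix='1' (no match yet)
Bit 9: prefix='10' (no match yet)
Bit 10: prefix='100' (no match yet)
Bit 11: prefix='1000' -> emit 'e', reset
Bit 12: prefix='1' (no match yet)
Bit 13: prefix='11' -> emit 'g', reset
Bit 14: prefix='1' (no match yet)
Bit 15: prefix='10' (no match yet)
Bit 16: prefix='100' (no match yet)
Bit 17: prefix='1000' -> emit 'e', reset
Bit 18: prefix='1' (no match yet)
Bit 19: prefix='10' (no match yet)
Bit 20: prefix='100' (no match yet)
Bit 21: prefix='1001' -> emit 'l', reset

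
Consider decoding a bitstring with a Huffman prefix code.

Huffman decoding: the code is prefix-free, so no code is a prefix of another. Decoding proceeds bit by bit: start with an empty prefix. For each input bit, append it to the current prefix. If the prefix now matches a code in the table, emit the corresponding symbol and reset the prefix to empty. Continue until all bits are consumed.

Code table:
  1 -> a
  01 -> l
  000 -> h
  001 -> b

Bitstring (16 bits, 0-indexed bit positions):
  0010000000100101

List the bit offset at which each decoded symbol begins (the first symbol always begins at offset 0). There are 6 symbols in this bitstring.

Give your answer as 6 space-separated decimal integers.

Answer: 0 3 6 9 11 14

Derivation:
Bit 0: prefix='0' (no match yet)
Bit 1: prefix='00' (no match yet)
Bit 2: prefix='001' -> emit 'b', reset
Bit 3: prefix='0' (no match yet)
Bit 4: prefix='00' (no match yet)
Bit 5: prefix='000' -> emit 'h', reset
Bit 6: prefix='0' (no match yet)
Bit 7: prefix='00' (no match yet)
Bit 8: prefix='000' -> emit 'h', reset
Bit 9: prefix='0' (no match yet)
Bit 10: prefix='01' -> emit 'l', reset
Bit 11: prefix='0' (no match yet)
Bit 12: prefix='00' (no match yet)
Bit 13: prefix='001' -> emit 'b', reset
Bit 14: prefix='0' (no match yet)
Bit 15: prefix='01' -> emit 'l', reset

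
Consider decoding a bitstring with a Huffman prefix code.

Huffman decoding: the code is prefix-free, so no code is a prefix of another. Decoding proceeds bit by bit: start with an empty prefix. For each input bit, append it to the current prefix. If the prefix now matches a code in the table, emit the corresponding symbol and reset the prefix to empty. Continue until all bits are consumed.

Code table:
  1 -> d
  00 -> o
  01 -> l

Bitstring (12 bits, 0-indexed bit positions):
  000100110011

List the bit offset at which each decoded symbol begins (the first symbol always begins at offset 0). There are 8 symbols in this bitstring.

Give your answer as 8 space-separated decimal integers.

Bit 0: prefix='0' (no match yet)
Bit 1: prefix='00' -> emit 'o', reset
Bit 2: prefix='0' (no match yet)
Bit 3: prefix='01' -> emit 'l', reset
Bit 4: prefix='0' (no match yet)
Bit 5: prefix='00' -> emit 'o', reset
Bit 6: prefix='1' -> emit 'd', reset
Bit 7: prefix='1' -> emit 'd', reset
Bit 8: prefix='0' (no match yet)
Bit 9: prefix='00' -> emit 'o', reset
Bit 10: prefix='1' -> emit 'd', reset
Bit 11: prefix='1' -> emit 'd', reset

Answer: 0 2 4 6 7 8 10 11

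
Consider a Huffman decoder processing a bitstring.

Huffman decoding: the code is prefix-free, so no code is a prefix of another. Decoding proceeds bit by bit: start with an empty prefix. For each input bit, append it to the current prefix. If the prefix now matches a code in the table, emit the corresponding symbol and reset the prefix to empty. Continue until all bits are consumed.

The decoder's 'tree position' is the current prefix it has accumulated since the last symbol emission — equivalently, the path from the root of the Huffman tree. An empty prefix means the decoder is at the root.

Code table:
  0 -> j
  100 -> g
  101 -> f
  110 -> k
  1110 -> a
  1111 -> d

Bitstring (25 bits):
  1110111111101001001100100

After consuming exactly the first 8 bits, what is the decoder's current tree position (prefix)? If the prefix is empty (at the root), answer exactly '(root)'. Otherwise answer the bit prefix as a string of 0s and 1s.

Bit 0: prefix='1' (no match yet)
Bit 1: prefix='11' (no match yet)
Bit 2: prefix='111' (no match yet)
Bit 3: prefix='1110' -> emit 'a', reset
Bit 4: prefix='1' (no match yet)
Bit 5: prefix='11' (no match yet)
Bit 6: prefix='111' (no match yet)
Bit 7: prefix='1111' -> emit 'd', reset

Answer: (root)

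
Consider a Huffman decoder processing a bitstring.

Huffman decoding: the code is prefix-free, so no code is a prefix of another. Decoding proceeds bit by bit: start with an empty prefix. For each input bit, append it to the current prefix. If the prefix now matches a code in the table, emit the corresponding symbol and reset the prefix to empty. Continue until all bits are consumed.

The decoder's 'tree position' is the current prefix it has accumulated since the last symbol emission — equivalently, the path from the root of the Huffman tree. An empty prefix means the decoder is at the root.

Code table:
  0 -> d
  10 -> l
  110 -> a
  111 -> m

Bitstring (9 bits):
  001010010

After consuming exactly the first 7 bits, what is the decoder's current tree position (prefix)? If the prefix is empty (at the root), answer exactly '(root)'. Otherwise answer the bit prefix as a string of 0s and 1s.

Answer: (root)

Derivation:
Bit 0: prefix='0' -> emit 'd', reset
Bit 1: prefix='0' -> emit 'd', reset
Bit 2: prefix='1' (no match yet)
Bit 3: prefix='10' -> emit 'l', reset
Bit 4: prefix='1' (no match yet)
Bit 5: prefix='10' -> emit 'l', reset
Bit 6: prefix='0' -> emit 'd', reset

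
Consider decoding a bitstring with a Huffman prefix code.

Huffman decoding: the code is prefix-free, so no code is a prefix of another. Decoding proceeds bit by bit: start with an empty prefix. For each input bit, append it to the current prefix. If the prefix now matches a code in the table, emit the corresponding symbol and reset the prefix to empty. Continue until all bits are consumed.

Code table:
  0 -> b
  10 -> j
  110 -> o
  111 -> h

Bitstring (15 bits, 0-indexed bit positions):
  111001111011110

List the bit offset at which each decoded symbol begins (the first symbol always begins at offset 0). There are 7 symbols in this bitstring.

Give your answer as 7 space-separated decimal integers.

Bit 0: prefix='1' (no match yet)
Bit 1: prefix='11' (no match yet)
Bit 2: prefix='111' -> emit 'h', reset
Bit 3: prefix='0' -> emit 'b', reset
Bit 4: prefix='0' -> emit 'b', reset
Bit 5: prefix='1' (no match yet)
Bit 6: prefix='11' (no match yet)
Bit 7: prefix='111' -> emit 'h', reset
Bit 8: prefix='1' (no match yet)
Bit 9: prefix='10' -> emit 'j', reset
Bit 10: prefix='1' (no match yet)
Bit 11: prefix='11' (no match yet)
Bit 12: prefix='111' -> emit 'h', reset
Bit 13: prefix='1' (no match yet)
Bit 14: prefix='10' -> emit 'j', reset

Answer: 0 3 4 5 8 10 13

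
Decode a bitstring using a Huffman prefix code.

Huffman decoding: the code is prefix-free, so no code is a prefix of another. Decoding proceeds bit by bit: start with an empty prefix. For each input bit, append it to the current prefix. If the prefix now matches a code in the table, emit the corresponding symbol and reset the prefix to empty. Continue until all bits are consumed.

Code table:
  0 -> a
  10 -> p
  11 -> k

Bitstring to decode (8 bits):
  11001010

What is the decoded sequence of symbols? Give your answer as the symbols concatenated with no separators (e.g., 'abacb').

Bit 0: prefix='1' (no match yet)
Bit 1: prefix='11' -> emit 'k', reset
Bit 2: prefix='0' -> emit 'a', reset
Bit 3: prefix='0' -> emit 'a', reset
Bit 4: prefix='1' (no match yet)
Bit 5: prefix='10' -> emit 'p', reset
Bit 6: prefix='1' (no match yet)
Bit 7: prefix='10' -> emit 'p', reset

Answer: kaapp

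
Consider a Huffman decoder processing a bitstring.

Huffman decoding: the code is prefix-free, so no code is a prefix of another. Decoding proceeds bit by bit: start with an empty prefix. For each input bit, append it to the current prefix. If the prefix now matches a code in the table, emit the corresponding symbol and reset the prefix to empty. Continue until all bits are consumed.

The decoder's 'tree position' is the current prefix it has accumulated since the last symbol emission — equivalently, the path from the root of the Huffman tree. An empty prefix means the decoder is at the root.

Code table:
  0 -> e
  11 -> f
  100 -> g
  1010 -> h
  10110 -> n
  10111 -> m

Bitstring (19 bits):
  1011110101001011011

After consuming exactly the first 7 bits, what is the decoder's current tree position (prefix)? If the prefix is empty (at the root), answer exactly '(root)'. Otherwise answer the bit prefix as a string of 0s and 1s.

Bit 0: prefix='1' (no match yet)
Bit 1: prefix='10' (no match yet)
Bit 2: prefix='101' (no match yet)
Bit 3: prefix='1011' (no match yet)
Bit 4: prefix='10111' -> emit 'm', reset
Bit 5: prefix='1' (no match yet)
Bit 6: prefix='10' (no match yet)

Answer: 10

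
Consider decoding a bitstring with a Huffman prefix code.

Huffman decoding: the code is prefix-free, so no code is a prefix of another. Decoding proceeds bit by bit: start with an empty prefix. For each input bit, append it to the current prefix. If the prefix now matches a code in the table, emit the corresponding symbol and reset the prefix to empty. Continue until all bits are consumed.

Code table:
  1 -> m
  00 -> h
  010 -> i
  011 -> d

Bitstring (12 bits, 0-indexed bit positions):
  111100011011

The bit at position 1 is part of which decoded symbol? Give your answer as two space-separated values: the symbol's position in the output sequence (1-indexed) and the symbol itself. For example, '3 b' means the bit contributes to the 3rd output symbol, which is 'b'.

Bit 0: prefix='1' -> emit 'm', reset
Bit 1: prefix='1' -> emit 'm', reset
Bit 2: prefix='1' -> emit 'm', reset
Bit 3: prefix='1' -> emit 'm', reset
Bit 4: prefix='0' (no match yet)
Bit 5: prefix='00' -> emit 'h', reset

Answer: 2 m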